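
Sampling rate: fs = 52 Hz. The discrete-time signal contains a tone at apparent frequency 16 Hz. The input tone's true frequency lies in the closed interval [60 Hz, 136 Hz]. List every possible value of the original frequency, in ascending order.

Frequencies that alias to 16 Hz are k·fs ± 16 Hz for integer k ≥ 0.
k=0: 16 Hz.
k=1: 36 Hz, 68 Hz.
k=2: 88 Hz, 120 Hz.
k=3: 140 Hz, 172 Hz.
Within [60 Hz, 136 Hz]: 68 Hz, 88 Hz, 120 Hz.

68 Hz, 88 Hz, 120 Hz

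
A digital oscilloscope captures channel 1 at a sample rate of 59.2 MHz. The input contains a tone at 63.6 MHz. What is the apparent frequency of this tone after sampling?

4.4 MHz

63.6 MHz mod fs = 4.4 MHz.
4.4 MHz ≤ fs/2 = 29.6 MHz, appears at 4.4 MHz.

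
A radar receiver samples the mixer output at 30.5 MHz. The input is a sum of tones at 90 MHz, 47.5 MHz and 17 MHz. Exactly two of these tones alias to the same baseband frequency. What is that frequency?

fs/2 = 15.25 MHz.
90 MHz mod fs = 29 MHz.
29 MHz > fs/2 = 15.25 MHz, folds to fs − 29 MHz = 1.5 MHz.
47.5 MHz mod fs = 17 MHz.
17 MHz > fs/2 = 15.25 MHz, folds to fs − 17 MHz = 13.5 MHz.
17 MHz > fs/2 = 15.25 MHz, folds to fs − 17 MHz = 13.5 MHz.
17 MHz and 47.5 MHz both map to 13.5 MHz.

13.5 MHz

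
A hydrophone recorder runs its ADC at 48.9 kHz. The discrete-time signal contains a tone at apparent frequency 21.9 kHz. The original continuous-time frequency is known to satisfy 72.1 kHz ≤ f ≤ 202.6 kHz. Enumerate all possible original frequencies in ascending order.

Frequencies that alias to 21.9 kHz are k·fs ± 21.9 kHz for integer k ≥ 0.
k=0: 21.9 kHz.
k=1: 27 kHz, 70.8 kHz.
k=2: 75.9 kHz, 119.7 kHz.
k=3: 124.8 kHz, 168.6 kHz.
k=4: 173.7 kHz, 217.5 kHz.
k=5: 222.6 kHz, 266.4 kHz.
Within [72.1 kHz, 202.6 kHz]: 75.9 kHz, 119.7 kHz, 124.8 kHz, 168.6 kHz, 173.7 kHz.

75.9 kHz, 119.7 kHz, 124.8 kHz, 168.6 kHz, 173.7 kHz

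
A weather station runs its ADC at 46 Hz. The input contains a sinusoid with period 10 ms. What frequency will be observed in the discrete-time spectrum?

T = 10 ms → f = 1/T = 100 Hz.
100 Hz mod fs = 8 Hz.
8 Hz ≤ fs/2 = 23 Hz, appears at 8 Hz.

8 Hz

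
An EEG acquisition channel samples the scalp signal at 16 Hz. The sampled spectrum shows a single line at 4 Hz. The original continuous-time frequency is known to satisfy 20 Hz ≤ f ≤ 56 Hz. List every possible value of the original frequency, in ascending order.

20 Hz, 28 Hz, 36 Hz, 44 Hz, 52 Hz

Frequencies that alias to 4 Hz are k·fs ± 4 Hz for integer k ≥ 0.
k=0: 4 Hz.
k=1: 12 Hz, 20 Hz.
k=2: 28 Hz, 36 Hz.
k=3: 44 Hz, 52 Hz.
k=4: 60 Hz, 68 Hz.
Within [20 Hz, 56 Hz]: 20 Hz, 28 Hz, 36 Hz, 44 Hz, 52 Hz.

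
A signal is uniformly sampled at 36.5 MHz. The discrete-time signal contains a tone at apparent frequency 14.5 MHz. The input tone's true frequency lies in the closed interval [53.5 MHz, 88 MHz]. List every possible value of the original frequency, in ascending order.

58.5 MHz, 87.5 MHz

Frequencies that alias to 14.5 MHz are k·fs ± 14.5 MHz for integer k ≥ 0.
k=0: 14.5 MHz.
k=1: 22 MHz, 51 MHz.
k=2: 58.5 MHz, 87.5 MHz.
k=3: 95 MHz, 124 MHz.
Within [53.5 MHz, 88 MHz]: 58.5 MHz, 87.5 MHz.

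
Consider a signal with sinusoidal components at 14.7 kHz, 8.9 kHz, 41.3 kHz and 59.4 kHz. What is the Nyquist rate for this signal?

118.8 kHz

Highest-frequency component: 59.4 kHz.
Nyquist rate = 2 × 59.4 kHz = 118.8 kHz.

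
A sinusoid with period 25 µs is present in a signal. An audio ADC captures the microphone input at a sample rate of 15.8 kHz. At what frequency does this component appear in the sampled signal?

7.4 kHz

T = 25 µs → f = 1/T = 40 kHz.
40 kHz mod fs = 8.4 kHz.
8.4 kHz > fs/2 = 7.9 kHz, folds to fs − 8.4 kHz = 7.4 kHz.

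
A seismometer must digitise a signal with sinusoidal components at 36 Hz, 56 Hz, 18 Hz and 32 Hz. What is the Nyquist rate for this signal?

112 Hz

Highest-frequency component: 56 Hz.
Nyquist rate = 2 × 56 Hz = 112 Hz.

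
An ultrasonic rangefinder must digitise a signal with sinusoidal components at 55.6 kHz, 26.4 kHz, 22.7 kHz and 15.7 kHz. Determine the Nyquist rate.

Highest-frequency component: 55.6 kHz.
Nyquist rate = 2 × 55.6 kHz = 111.2 kHz.

111.2 kHz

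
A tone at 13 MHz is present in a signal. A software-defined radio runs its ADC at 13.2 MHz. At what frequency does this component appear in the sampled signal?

13 MHz > fs/2 = 6.6 MHz, folds to fs − 13 MHz = 0.2 MHz.

0.2 MHz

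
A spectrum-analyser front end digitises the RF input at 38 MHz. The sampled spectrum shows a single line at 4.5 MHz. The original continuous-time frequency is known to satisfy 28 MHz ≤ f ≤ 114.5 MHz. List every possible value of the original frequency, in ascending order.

Frequencies that alias to 4.5 MHz are k·fs ± 4.5 MHz for integer k ≥ 0.
k=0: 4.5 MHz.
k=1: 33.5 MHz, 42.5 MHz.
k=2: 71.5 MHz, 80.5 MHz.
k=3: 109.5 MHz, 118.5 MHz.
k=4: 147.5 MHz, 156.5 MHz.
Within [28 MHz, 114.5 MHz]: 33.5 MHz, 42.5 MHz, 71.5 MHz, 80.5 MHz, 109.5 MHz.

33.5 MHz, 42.5 MHz, 71.5 MHz, 80.5 MHz, 109.5 MHz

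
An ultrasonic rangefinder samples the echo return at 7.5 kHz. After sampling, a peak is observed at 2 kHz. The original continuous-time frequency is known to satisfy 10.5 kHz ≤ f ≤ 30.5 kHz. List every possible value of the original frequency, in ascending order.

13 kHz, 17 kHz, 20.5 kHz, 24.5 kHz, 28 kHz

Frequencies that alias to 2 kHz are k·fs ± 2 kHz for integer k ≥ 0.
k=0: 2 kHz.
k=1: 5.5 kHz, 9.5 kHz.
k=2: 13 kHz, 17 kHz.
k=3: 20.5 kHz, 24.5 kHz.
k=4: 28 kHz, 32 kHz.
k=5: 35.5 kHz, 39.5 kHz.
Within [10.5 kHz, 30.5 kHz]: 13 kHz, 17 kHz, 20.5 kHz, 24.5 kHz, 28 kHz.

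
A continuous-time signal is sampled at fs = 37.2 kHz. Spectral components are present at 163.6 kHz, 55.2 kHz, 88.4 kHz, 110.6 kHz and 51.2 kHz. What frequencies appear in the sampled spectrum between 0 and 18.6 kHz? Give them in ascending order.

1 kHz, 14 kHz, 14.8 kHz, 18 kHz

fs/2 = 18.6 kHz.
163.6 kHz mod fs = 14.8 kHz.
14.8 kHz ≤ fs/2 = 18.6 kHz, appears at 14.8 kHz.
55.2 kHz mod fs = 18 kHz.
18 kHz ≤ fs/2 = 18.6 kHz, appears at 18 kHz.
88.4 kHz mod fs = 14 kHz.
14 kHz ≤ fs/2 = 18.6 kHz, appears at 14 kHz.
110.6 kHz mod fs = 36.2 kHz.
36.2 kHz > fs/2 = 18.6 kHz, folds to fs − 36.2 kHz = 1 kHz.
51.2 kHz mod fs = 14 kHz.
14 kHz ≤ fs/2 = 18.6 kHz, appears at 14 kHz.
Distinct values: {1 kHz, 14 kHz, 14.8 kHz, 18 kHz}.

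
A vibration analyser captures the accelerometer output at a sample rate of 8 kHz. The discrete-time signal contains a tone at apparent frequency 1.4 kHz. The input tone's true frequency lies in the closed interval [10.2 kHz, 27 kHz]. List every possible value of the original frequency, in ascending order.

Frequencies that alias to 1.4 kHz are k·fs ± 1.4 kHz for integer k ≥ 0.
k=0: 1.4 kHz.
k=1: 6.6 kHz, 9.4 kHz.
k=2: 14.6 kHz, 17.4 kHz.
k=3: 22.6 kHz, 25.4 kHz.
k=4: 30.6 kHz, 33.4 kHz.
Within [10.2 kHz, 27 kHz]: 14.6 kHz, 17.4 kHz, 22.6 kHz, 25.4 kHz.

14.6 kHz, 17.4 kHz, 22.6 kHz, 25.4 kHz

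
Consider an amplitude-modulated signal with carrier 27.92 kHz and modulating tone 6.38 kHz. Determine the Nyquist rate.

68.6 kHz

AM sidebands sit at fc ± fm = 21.54 kHz and 34.3 kHz.
Highest-frequency component: 34.3 kHz.
Nyquist rate = 2 × 34.3 kHz = 68.6 kHz.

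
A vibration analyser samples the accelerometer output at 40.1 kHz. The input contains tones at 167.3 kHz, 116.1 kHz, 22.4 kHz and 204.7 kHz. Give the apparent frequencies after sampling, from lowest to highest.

fs/2 = 20.05 kHz.
167.3 kHz mod fs = 6.9 kHz.
6.9 kHz ≤ fs/2 = 20.05 kHz, appears at 6.9 kHz.
116.1 kHz mod fs = 35.9 kHz.
35.9 kHz > fs/2 = 20.05 kHz, folds to fs − 35.9 kHz = 4.2 kHz.
22.4 kHz > fs/2 = 20.05 kHz, folds to fs − 22.4 kHz = 17.7 kHz.
204.7 kHz mod fs = 4.2 kHz.
4.2 kHz ≤ fs/2 = 20.05 kHz, appears at 4.2 kHz.
Distinct values: {4.2 kHz, 6.9 kHz, 17.7 kHz}.

4.2 kHz, 6.9 kHz, 17.7 kHz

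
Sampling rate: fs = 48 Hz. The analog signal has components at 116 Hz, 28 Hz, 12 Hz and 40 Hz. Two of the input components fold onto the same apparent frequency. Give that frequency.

fs/2 = 24 Hz.
116 Hz mod fs = 20 Hz.
20 Hz ≤ fs/2 = 24 Hz, appears at 20 Hz.
28 Hz > fs/2 = 24 Hz, folds to fs − 28 Hz = 20 Hz.
12 Hz ≤ fs/2 = 24 Hz, passes unchanged.
40 Hz > fs/2 = 24 Hz, folds to fs − 40 Hz = 8 Hz.
28 Hz and 116 Hz both map to 20 Hz.

20 Hz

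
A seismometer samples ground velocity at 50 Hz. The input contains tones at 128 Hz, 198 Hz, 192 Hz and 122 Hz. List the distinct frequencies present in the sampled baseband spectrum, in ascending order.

fs/2 = 25 Hz.
128 Hz mod fs = 28 Hz.
28 Hz > fs/2 = 25 Hz, folds to fs − 28 Hz = 22 Hz.
198 Hz mod fs = 48 Hz.
48 Hz > fs/2 = 25 Hz, folds to fs − 48 Hz = 2 Hz.
192 Hz mod fs = 42 Hz.
42 Hz > fs/2 = 25 Hz, folds to fs − 42 Hz = 8 Hz.
122 Hz mod fs = 22 Hz.
22 Hz ≤ fs/2 = 25 Hz, appears at 22 Hz.
Distinct values: {2 Hz, 8 Hz, 22 Hz}.

2 Hz, 8 Hz, 22 Hz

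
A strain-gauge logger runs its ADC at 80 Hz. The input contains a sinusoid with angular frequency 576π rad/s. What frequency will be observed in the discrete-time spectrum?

ω = 576π rad/s → f = ω/(2π) = 288 Hz.
288 Hz mod fs = 48 Hz.
48 Hz > fs/2 = 40 Hz, folds to fs − 48 Hz = 32 Hz.

32 Hz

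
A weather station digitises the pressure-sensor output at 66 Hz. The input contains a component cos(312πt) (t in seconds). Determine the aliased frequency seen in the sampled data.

ω = 312π rad/s → f = ω/(2π) = 156 Hz.
156 Hz mod fs = 24 Hz.
24 Hz ≤ fs/2 = 33 Hz, appears at 24 Hz.

24 Hz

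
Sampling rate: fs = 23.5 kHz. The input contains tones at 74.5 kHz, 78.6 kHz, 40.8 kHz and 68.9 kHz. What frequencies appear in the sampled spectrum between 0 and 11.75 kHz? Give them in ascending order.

1.6 kHz, 4 kHz, 6.2 kHz, 8.1 kHz

fs/2 = 11.75 kHz.
74.5 kHz mod fs = 4 kHz.
4 kHz ≤ fs/2 = 11.75 kHz, appears at 4 kHz.
78.6 kHz mod fs = 8.1 kHz.
8.1 kHz ≤ fs/2 = 11.75 kHz, appears at 8.1 kHz.
40.8 kHz mod fs = 17.3 kHz.
17.3 kHz > fs/2 = 11.75 kHz, folds to fs − 17.3 kHz = 6.2 kHz.
68.9 kHz mod fs = 21.9 kHz.
21.9 kHz > fs/2 = 11.75 kHz, folds to fs − 21.9 kHz = 1.6 kHz.
Distinct values: {1.6 kHz, 4 kHz, 6.2 kHz, 8.1 kHz}.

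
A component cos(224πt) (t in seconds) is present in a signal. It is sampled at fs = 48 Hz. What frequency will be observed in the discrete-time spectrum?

ω = 224π rad/s → f = ω/(2π) = 112 Hz.
112 Hz mod fs = 16 Hz.
16 Hz ≤ fs/2 = 24 Hz, appears at 16 Hz.

16 Hz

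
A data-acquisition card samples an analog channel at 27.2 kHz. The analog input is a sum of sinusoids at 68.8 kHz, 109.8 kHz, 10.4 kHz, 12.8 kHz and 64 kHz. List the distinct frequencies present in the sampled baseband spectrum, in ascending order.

fs/2 = 13.6 kHz.
68.8 kHz mod fs = 14.4 kHz.
14.4 kHz > fs/2 = 13.6 kHz, folds to fs − 14.4 kHz = 12.8 kHz.
109.8 kHz mod fs = 1 kHz.
1 kHz ≤ fs/2 = 13.6 kHz, appears at 1 kHz.
10.4 kHz ≤ fs/2 = 13.6 kHz, passes unchanged.
12.8 kHz ≤ fs/2 = 13.6 kHz, passes unchanged.
64 kHz mod fs = 9.6 kHz.
9.6 kHz ≤ fs/2 = 13.6 kHz, appears at 9.6 kHz.
Distinct values: {1 kHz, 9.6 kHz, 10.4 kHz, 12.8 kHz}.

1 kHz, 9.6 kHz, 10.4 kHz, 12.8 kHz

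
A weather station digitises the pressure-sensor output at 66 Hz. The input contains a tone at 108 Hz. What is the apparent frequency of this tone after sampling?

108 Hz mod fs = 42 Hz.
42 Hz > fs/2 = 33 Hz, folds to fs − 42 Hz = 24 Hz.

24 Hz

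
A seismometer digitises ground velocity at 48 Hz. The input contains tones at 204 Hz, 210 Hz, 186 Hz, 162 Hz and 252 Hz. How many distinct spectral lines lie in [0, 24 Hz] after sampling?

fs/2 = 24 Hz.
204 Hz mod fs = 12 Hz.
12 Hz ≤ fs/2 = 24 Hz, appears at 12 Hz.
210 Hz mod fs = 18 Hz.
18 Hz ≤ fs/2 = 24 Hz, appears at 18 Hz.
186 Hz mod fs = 42 Hz.
42 Hz > fs/2 = 24 Hz, folds to fs − 42 Hz = 6 Hz.
162 Hz mod fs = 18 Hz.
18 Hz ≤ fs/2 = 24 Hz, appears at 18 Hz.
252 Hz mod fs = 12 Hz.
12 Hz ≤ fs/2 = 24 Hz, appears at 12 Hz.
Distinct values: {6 Hz, 12 Hz, 18 Hz} → 3.

3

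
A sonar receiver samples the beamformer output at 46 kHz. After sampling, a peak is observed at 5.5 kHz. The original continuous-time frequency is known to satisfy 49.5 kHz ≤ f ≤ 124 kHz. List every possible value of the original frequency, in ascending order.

Frequencies that alias to 5.5 kHz are k·fs ± 5.5 kHz for integer k ≥ 0.
k=0: 5.5 kHz.
k=1: 40.5 kHz, 51.5 kHz.
k=2: 86.5 kHz, 97.5 kHz.
k=3: 132.5 kHz, 143.5 kHz.
Within [49.5 kHz, 124 kHz]: 51.5 kHz, 86.5 kHz, 97.5 kHz.

51.5 kHz, 86.5 kHz, 97.5 kHz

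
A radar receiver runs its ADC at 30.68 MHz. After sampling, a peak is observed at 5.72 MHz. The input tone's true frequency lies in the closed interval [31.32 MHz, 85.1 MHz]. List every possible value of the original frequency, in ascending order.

36.4 MHz, 55.64 MHz, 67.08 MHz

Frequencies that alias to 5.72 MHz are k·fs ± 5.72 MHz for integer k ≥ 0.
k=0: 5.72 MHz.
k=1: 24.96 MHz, 36.4 MHz.
k=2: 55.64 MHz, 67.08 MHz.
k=3: 86.32 MHz, 97.76 MHz.
Within [31.32 MHz, 85.1 MHz]: 36.4 MHz, 55.64 MHz, 67.08 MHz.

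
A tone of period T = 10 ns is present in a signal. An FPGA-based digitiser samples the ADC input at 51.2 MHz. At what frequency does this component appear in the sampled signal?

T = 10 ns → f = 1/T = 100 MHz.
100 MHz mod fs = 48.8 MHz.
48.8 MHz > fs/2 = 25.6 MHz, folds to fs − 48.8 MHz = 2.4 MHz.

2.4 MHz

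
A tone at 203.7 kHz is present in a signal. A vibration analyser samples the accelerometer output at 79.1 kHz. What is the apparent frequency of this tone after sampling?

33.6 kHz

203.7 kHz mod fs = 45.5 kHz.
45.5 kHz > fs/2 = 39.55 kHz, folds to fs − 45.5 kHz = 33.6 kHz.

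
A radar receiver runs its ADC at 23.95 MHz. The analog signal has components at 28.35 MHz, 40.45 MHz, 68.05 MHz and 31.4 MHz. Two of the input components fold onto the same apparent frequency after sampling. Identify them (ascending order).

31.4 MHz, 40.45 MHz

fs/2 = 11.975 MHz.
28.35 MHz mod fs = 4.4 MHz.
4.4 MHz ≤ fs/2 = 11.975 MHz, appears at 4.4 MHz.
40.45 MHz mod fs = 16.5 MHz.
16.5 MHz > fs/2 = 11.975 MHz, folds to fs − 16.5 MHz = 7.45 MHz.
68.05 MHz mod fs = 20.15 MHz.
20.15 MHz > fs/2 = 11.975 MHz, folds to fs − 20.15 MHz = 3.8 MHz.
31.4 MHz mod fs = 7.45 MHz.
7.45 MHz ≤ fs/2 = 11.975 MHz, appears at 7.45 MHz.
31.4 MHz and 40.45 MHz both map to 7.45 MHz.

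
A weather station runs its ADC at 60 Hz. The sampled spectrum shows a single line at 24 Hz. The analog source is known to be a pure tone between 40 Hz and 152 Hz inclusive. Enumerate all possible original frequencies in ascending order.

84 Hz, 96 Hz, 144 Hz

Frequencies that alias to 24 Hz are k·fs ± 24 Hz for integer k ≥ 0.
k=0: 24 Hz.
k=1: 36 Hz, 84 Hz.
k=2: 96 Hz, 144 Hz.
k=3: 156 Hz, 204 Hz.
Within [40 Hz, 152 Hz]: 84 Hz, 96 Hz, 144 Hz.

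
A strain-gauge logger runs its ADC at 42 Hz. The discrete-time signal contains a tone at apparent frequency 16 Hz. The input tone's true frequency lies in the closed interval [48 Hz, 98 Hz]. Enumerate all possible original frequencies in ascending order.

58 Hz, 68 Hz

Frequencies that alias to 16 Hz are k·fs ± 16 Hz for integer k ≥ 0.
k=0: 16 Hz.
k=1: 26 Hz, 58 Hz.
k=2: 68 Hz, 100 Hz.
k=3: 110 Hz, 142 Hz.
Within [48 Hz, 98 Hz]: 58 Hz, 68 Hz.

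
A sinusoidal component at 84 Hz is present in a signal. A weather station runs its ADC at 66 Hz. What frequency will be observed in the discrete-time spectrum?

18 Hz

84 Hz mod fs = 18 Hz.
18 Hz ≤ fs/2 = 33 Hz, appears at 18 Hz.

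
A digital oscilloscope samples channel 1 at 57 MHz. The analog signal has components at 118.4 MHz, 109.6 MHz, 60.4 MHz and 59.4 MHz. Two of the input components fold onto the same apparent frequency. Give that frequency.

fs/2 = 28.5 MHz.
118.4 MHz mod fs = 4.4 MHz.
4.4 MHz ≤ fs/2 = 28.5 MHz, appears at 4.4 MHz.
109.6 MHz mod fs = 52.6 MHz.
52.6 MHz > fs/2 = 28.5 MHz, folds to fs − 52.6 MHz = 4.4 MHz.
60.4 MHz mod fs = 3.4 MHz.
3.4 MHz ≤ fs/2 = 28.5 MHz, appears at 3.4 MHz.
59.4 MHz mod fs = 2.4 MHz.
2.4 MHz ≤ fs/2 = 28.5 MHz, appears at 2.4 MHz.
109.6 MHz and 118.4 MHz both map to 4.4 MHz.

4.4 MHz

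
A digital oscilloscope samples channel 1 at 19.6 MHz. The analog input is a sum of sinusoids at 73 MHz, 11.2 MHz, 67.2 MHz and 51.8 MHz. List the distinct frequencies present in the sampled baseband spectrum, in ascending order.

5.4 MHz, 7 MHz, 8.4 MHz

fs/2 = 9.8 MHz.
73 MHz mod fs = 14.2 MHz.
14.2 MHz > fs/2 = 9.8 MHz, folds to fs − 14.2 MHz = 5.4 MHz.
11.2 MHz > fs/2 = 9.8 MHz, folds to fs − 11.2 MHz = 8.4 MHz.
67.2 MHz mod fs = 8.4 MHz.
8.4 MHz ≤ fs/2 = 9.8 MHz, appears at 8.4 MHz.
51.8 MHz mod fs = 12.6 MHz.
12.6 MHz > fs/2 = 9.8 MHz, folds to fs − 12.6 MHz = 7 MHz.
Distinct values: {5.4 MHz, 7 MHz, 8.4 MHz}.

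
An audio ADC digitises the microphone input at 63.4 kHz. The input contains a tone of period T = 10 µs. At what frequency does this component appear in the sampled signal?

26.8 kHz

T = 10 µs → f = 1/T = 100 kHz.
100 kHz mod fs = 36.6 kHz.
36.6 kHz > fs/2 = 31.7 kHz, folds to fs − 36.6 kHz = 26.8 kHz.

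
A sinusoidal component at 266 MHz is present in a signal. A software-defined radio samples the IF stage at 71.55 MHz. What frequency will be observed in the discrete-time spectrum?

266 MHz mod fs = 51.35 MHz.
51.35 MHz > fs/2 = 35.775 MHz, folds to fs − 51.35 MHz = 20.2 MHz.

20.2 MHz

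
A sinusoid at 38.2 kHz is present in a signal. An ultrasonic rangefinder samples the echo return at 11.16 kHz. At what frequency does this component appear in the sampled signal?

4.72 kHz

38.2 kHz mod fs = 4.72 kHz.
4.72 kHz ≤ fs/2 = 5.58 kHz, appears at 4.72 kHz.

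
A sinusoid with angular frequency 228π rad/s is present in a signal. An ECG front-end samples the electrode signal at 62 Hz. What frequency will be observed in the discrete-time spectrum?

10 Hz

ω = 228π rad/s → f = ω/(2π) = 114 Hz.
114 Hz mod fs = 52 Hz.
52 Hz > fs/2 = 31 Hz, folds to fs − 52 Hz = 10 Hz.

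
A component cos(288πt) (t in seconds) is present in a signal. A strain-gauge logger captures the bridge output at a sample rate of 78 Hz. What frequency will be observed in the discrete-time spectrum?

ω = 288π rad/s → f = ω/(2π) = 144 Hz.
144 Hz mod fs = 66 Hz.
66 Hz > fs/2 = 39 Hz, folds to fs − 66 Hz = 12 Hz.

12 Hz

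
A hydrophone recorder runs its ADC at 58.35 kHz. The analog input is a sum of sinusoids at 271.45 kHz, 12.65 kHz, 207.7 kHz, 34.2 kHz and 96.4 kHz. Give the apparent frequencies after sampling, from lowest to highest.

12.65 kHz, 20.3 kHz, 24.15 kHz, 25.7 kHz

fs/2 = 29.175 kHz.
271.45 kHz mod fs = 38.05 kHz.
38.05 kHz > fs/2 = 29.175 kHz, folds to fs − 38.05 kHz = 20.3 kHz.
12.65 kHz ≤ fs/2 = 29.175 kHz, passes unchanged.
207.7 kHz mod fs = 32.65 kHz.
32.65 kHz > fs/2 = 29.175 kHz, folds to fs − 32.65 kHz = 25.7 kHz.
34.2 kHz > fs/2 = 29.175 kHz, folds to fs − 34.2 kHz = 24.15 kHz.
96.4 kHz mod fs = 38.05 kHz.
38.05 kHz > fs/2 = 29.175 kHz, folds to fs − 38.05 kHz = 20.3 kHz.
Distinct values: {12.65 kHz, 20.3 kHz, 24.15 kHz, 25.7 kHz}.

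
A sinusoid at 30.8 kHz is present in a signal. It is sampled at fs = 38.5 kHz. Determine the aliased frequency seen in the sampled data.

7.7 kHz

30.8 kHz > fs/2 = 19.25 kHz, folds to fs − 30.8 kHz = 7.7 kHz.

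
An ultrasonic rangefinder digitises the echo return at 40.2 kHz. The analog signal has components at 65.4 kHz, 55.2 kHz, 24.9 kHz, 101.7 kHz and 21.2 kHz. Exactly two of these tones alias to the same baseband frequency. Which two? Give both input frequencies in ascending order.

fs/2 = 20.1 kHz.
65.4 kHz mod fs = 25.2 kHz.
25.2 kHz > fs/2 = 20.1 kHz, folds to fs − 25.2 kHz = 15 kHz.
55.2 kHz mod fs = 15 kHz.
15 kHz ≤ fs/2 = 20.1 kHz, appears at 15 kHz.
24.9 kHz > fs/2 = 20.1 kHz, folds to fs − 24.9 kHz = 15.3 kHz.
101.7 kHz mod fs = 21.3 kHz.
21.3 kHz > fs/2 = 20.1 kHz, folds to fs − 21.3 kHz = 18.9 kHz.
21.2 kHz > fs/2 = 20.1 kHz, folds to fs − 21.2 kHz = 19 kHz.
55.2 kHz and 65.4 kHz both map to 15 kHz.

55.2 kHz, 65.4 kHz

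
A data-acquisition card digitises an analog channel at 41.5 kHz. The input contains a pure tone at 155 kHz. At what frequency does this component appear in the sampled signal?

155 kHz mod fs = 30.5 kHz.
30.5 kHz > fs/2 = 20.75 kHz, folds to fs − 30.5 kHz = 11 kHz.

11 kHz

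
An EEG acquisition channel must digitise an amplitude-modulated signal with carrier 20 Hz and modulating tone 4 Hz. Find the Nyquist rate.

AM sidebands sit at fc ± fm = 16 Hz and 24 Hz.
Highest-frequency component: 24 Hz.
Nyquist rate = 2 × 24 Hz = 48 Hz.

48 Hz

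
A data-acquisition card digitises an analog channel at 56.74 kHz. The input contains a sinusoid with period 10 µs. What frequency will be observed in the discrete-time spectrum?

13.48 kHz

T = 10 µs → f = 1/T = 100 kHz.
100 kHz mod fs = 43.26 kHz.
43.26 kHz > fs/2 = 28.37 kHz, folds to fs − 43.26 kHz = 13.48 kHz.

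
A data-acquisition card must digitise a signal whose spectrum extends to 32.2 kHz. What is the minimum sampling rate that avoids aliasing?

64.4 kHz

Nyquist rate = 2 × 32.2 kHz = 64.4 kHz.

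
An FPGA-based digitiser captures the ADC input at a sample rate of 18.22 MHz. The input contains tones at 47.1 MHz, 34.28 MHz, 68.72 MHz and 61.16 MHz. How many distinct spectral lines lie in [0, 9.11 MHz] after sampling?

fs/2 = 9.11 MHz.
47.1 MHz mod fs = 10.66 MHz.
10.66 MHz > fs/2 = 9.11 MHz, folds to fs − 10.66 MHz = 7.56 MHz.
34.28 MHz mod fs = 16.06 MHz.
16.06 MHz > fs/2 = 9.11 MHz, folds to fs − 16.06 MHz = 2.16 MHz.
68.72 MHz mod fs = 14.06 MHz.
14.06 MHz > fs/2 = 9.11 MHz, folds to fs − 14.06 MHz = 4.16 MHz.
61.16 MHz mod fs = 6.5 MHz.
6.5 MHz ≤ fs/2 = 9.11 MHz, appears at 6.5 MHz.
Distinct values: {2.16 MHz, 4.16 MHz, 6.5 MHz, 7.56 MHz} → 4.

4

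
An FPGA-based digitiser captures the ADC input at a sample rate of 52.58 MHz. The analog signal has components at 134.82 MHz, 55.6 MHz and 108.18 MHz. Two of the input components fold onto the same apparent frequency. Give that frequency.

3.02 MHz

fs/2 = 26.29 MHz.
134.82 MHz mod fs = 29.66 MHz.
29.66 MHz > fs/2 = 26.29 MHz, folds to fs − 29.66 MHz = 22.92 MHz.
55.6 MHz mod fs = 3.02 MHz.
3.02 MHz ≤ fs/2 = 26.29 MHz, appears at 3.02 MHz.
108.18 MHz mod fs = 3.02 MHz.
3.02 MHz ≤ fs/2 = 26.29 MHz, appears at 3.02 MHz.
55.6 MHz and 108.18 MHz both map to 3.02 MHz.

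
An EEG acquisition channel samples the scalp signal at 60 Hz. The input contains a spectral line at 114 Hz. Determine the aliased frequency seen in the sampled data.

6 Hz

114 Hz mod fs = 54 Hz.
54 Hz > fs/2 = 30 Hz, folds to fs − 54 Hz = 6 Hz.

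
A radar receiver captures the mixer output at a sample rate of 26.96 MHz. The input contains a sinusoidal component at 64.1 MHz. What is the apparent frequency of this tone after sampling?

10.18 MHz

64.1 MHz mod fs = 10.18 MHz.
10.18 MHz ≤ fs/2 = 13.48 MHz, appears at 10.18 MHz.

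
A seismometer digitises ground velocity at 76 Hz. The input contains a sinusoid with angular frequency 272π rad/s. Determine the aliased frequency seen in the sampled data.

ω = 272π rad/s → f = ω/(2π) = 136 Hz.
136 Hz mod fs = 60 Hz.
60 Hz > fs/2 = 38 Hz, folds to fs − 60 Hz = 16 Hz.

16 Hz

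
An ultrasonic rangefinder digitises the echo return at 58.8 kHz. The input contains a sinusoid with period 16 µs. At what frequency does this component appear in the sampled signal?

T = 16 µs → f = 1/T = 62.5 kHz.
62.5 kHz mod fs = 3.7 kHz.
3.7 kHz ≤ fs/2 = 29.4 kHz, appears at 3.7 kHz.

3.7 kHz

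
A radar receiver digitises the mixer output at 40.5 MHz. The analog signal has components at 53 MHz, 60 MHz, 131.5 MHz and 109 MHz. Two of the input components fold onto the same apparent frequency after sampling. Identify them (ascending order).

53 MHz, 109 MHz

fs/2 = 20.25 MHz.
53 MHz mod fs = 12.5 MHz.
12.5 MHz ≤ fs/2 = 20.25 MHz, appears at 12.5 MHz.
60 MHz mod fs = 19.5 MHz.
19.5 MHz ≤ fs/2 = 20.25 MHz, appears at 19.5 MHz.
131.5 MHz mod fs = 10 MHz.
10 MHz ≤ fs/2 = 20.25 MHz, appears at 10 MHz.
109 MHz mod fs = 28 MHz.
28 MHz > fs/2 = 20.25 MHz, folds to fs − 28 MHz = 12.5 MHz.
53 MHz and 109 MHz both map to 12.5 MHz.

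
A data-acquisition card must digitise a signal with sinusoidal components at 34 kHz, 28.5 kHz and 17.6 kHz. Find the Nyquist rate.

Highest-frequency component: 34 kHz.
Nyquist rate = 2 × 34 kHz = 68 kHz.

68 kHz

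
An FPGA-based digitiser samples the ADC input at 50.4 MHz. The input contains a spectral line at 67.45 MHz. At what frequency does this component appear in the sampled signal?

17.05 MHz

67.45 MHz mod fs = 17.05 MHz.
17.05 MHz ≤ fs/2 = 25.2 MHz, appears at 17.05 MHz.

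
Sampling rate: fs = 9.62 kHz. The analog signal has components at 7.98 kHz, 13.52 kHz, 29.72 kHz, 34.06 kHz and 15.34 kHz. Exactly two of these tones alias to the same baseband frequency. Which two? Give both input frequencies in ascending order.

13.52 kHz, 15.34 kHz

fs/2 = 4.81 kHz.
7.98 kHz > fs/2 = 4.81 kHz, folds to fs − 7.98 kHz = 1.64 kHz.
13.52 kHz mod fs = 3.9 kHz.
3.9 kHz ≤ fs/2 = 4.81 kHz, appears at 3.9 kHz.
29.72 kHz mod fs = 0.86 kHz.
0.86 kHz ≤ fs/2 = 4.81 kHz, appears at 0.86 kHz.
34.06 kHz mod fs = 5.2 kHz.
5.2 kHz > fs/2 = 4.81 kHz, folds to fs − 5.2 kHz = 4.42 kHz.
15.34 kHz mod fs = 5.72 kHz.
5.72 kHz > fs/2 = 4.81 kHz, folds to fs − 5.72 kHz = 3.9 kHz.
13.52 kHz and 15.34 kHz both map to 3.9 kHz.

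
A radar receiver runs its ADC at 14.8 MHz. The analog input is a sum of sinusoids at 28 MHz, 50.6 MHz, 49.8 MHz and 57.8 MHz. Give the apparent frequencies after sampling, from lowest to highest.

1.4 MHz, 1.6 MHz, 5.4 MHz, 6.2 MHz

fs/2 = 7.4 MHz.
28 MHz mod fs = 13.2 MHz.
13.2 MHz > fs/2 = 7.4 MHz, folds to fs − 13.2 MHz = 1.6 MHz.
50.6 MHz mod fs = 6.2 MHz.
6.2 MHz ≤ fs/2 = 7.4 MHz, appears at 6.2 MHz.
49.8 MHz mod fs = 5.4 MHz.
5.4 MHz ≤ fs/2 = 7.4 MHz, appears at 5.4 MHz.
57.8 MHz mod fs = 13.4 MHz.
13.4 MHz > fs/2 = 7.4 MHz, folds to fs − 13.4 MHz = 1.4 MHz.
Distinct values: {1.4 MHz, 1.6 MHz, 5.4 MHz, 6.2 MHz}.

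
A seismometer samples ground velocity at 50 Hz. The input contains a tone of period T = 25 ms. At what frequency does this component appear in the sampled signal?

10 Hz

T = 25 ms → f = 1/T = 40 Hz.
40 Hz > fs/2 = 25 Hz, folds to fs − 40 Hz = 10 Hz.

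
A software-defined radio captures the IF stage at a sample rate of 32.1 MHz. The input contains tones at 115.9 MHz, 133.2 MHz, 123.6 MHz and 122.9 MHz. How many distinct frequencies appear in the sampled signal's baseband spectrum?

3

fs/2 = 16.05 MHz.
115.9 MHz mod fs = 19.6 MHz.
19.6 MHz > fs/2 = 16.05 MHz, folds to fs − 19.6 MHz = 12.5 MHz.
133.2 MHz mod fs = 4.8 MHz.
4.8 MHz ≤ fs/2 = 16.05 MHz, appears at 4.8 MHz.
123.6 MHz mod fs = 27.3 MHz.
27.3 MHz > fs/2 = 16.05 MHz, folds to fs − 27.3 MHz = 4.8 MHz.
122.9 MHz mod fs = 26.6 MHz.
26.6 MHz > fs/2 = 16.05 MHz, folds to fs − 26.6 MHz = 5.5 MHz.
Distinct values: {4.8 MHz, 5.5 MHz, 12.5 MHz} → 3.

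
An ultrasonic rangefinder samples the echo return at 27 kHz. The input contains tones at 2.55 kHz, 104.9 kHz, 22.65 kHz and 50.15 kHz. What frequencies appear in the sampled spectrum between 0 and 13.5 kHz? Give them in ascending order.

2.55 kHz, 3.1 kHz, 3.85 kHz, 4.35 kHz

fs/2 = 13.5 kHz.
2.55 kHz ≤ fs/2 = 13.5 kHz, passes unchanged.
104.9 kHz mod fs = 23.9 kHz.
23.9 kHz > fs/2 = 13.5 kHz, folds to fs − 23.9 kHz = 3.1 kHz.
22.65 kHz > fs/2 = 13.5 kHz, folds to fs − 22.65 kHz = 4.35 kHz.
50.15 kHz mod fs = 23.15 kHz.
23.15 kHz > fs/2 = 13.5 kHz, folds to fs − 23.15 kHz = 3.85 kHz.
Distinct values: {2.55 kHz, 3.1 kHz, 3.85 kHz, 4.35 kHz}.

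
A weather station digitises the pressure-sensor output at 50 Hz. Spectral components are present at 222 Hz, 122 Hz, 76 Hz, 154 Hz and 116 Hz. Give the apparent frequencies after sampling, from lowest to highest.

fs/2 = 25 Hz.
222 Hz mod fs = 22 Hz.
22 Hz ≤ fs/2 = 25 Hz, appears at 22 Hz.
122 Hz mod fs = 22 Hz.
22 Hz ≤ fs/2 = 25 Hz, appears at 22 Hz.
76 Hz mod fs = 26 Hz.
26 Hz > fs/2 = 25 Hz, folds to fs − 26 Hz = 24 Hz.
154 Hz mod fs = 4 Hz.
4 Hz ≤ fs/2 = 25 Hz, appears at 4 Hz.
116 Hz mod fs = 16 Hz.
16 Hz ≤ fs/2 = 25 Hz, appears at 16 Hz.
Distinct values: {4 Hz, 16 Hz, 22 Hz, 24 Hz}.

4 Hz, 16 Hz, 22 Hz, 24 Hz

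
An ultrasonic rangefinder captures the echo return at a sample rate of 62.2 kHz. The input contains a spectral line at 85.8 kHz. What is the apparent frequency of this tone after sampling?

23.6 kHz

85.8 kHz mod fs = 23.6 kHz.
23.6 kHz ≤ fs/2 = 31.1 kHz, appears at 23.6 kHz.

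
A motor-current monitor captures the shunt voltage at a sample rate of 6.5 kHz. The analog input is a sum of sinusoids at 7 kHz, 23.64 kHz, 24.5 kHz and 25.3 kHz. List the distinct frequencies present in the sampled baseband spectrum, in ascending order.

fs/2 = 3.25 kHz.
7 kHz mod fs = 0.5 kHz.
0.5 kHz ≤ fs/2 = 3.25 kHz, appears at 0.5 kHz.
23.64 kHz mod fs = 4.14 kHz.
4.14 kHz > fs/2 = 3.25 kHz, folds to fs − 4.14 kHz = 2.36 kHz.
24.5 kHz mod fs = 5 kHz.
5 kHz > fs/2 = 3.25 kHz, folds to fs − 5 kHz = 1.5 kHz.
25.3 kHz mod fs = 5.8 kHz.
5.8 kHz > fs/2 = 3.25 kHz, folds to fs − 5.8 kHz = 0.7 kHz.
Distinct values: {0.5 kHz, 0.7 kHz, 1.5 kHz, 2.36 kHz}.

0.5 kHz, 0.7 kHz, 1.5 kHz, 2.36 kHz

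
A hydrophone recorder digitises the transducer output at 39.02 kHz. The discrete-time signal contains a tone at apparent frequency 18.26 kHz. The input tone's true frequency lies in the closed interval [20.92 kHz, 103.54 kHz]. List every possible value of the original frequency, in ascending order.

Frequencies that alias to 18.26 kHz are k·fs ± 18.26 kHz for integer k ≥ 0.
k=0: 18.26 kHz.
k=1: 20.76 kHz, 57.28 kHz.
k=2: 59.78 kHz, 96.3 kHz.
k=3: 98.8 kHz, 135.32 kHz.
k=4: 137.82 kHz, 174.34 kHz.
Within [20.92 kHz, 103.54 kHz]: 57.28 kHz, 59.78 kHz, 96.3 kHz, 98.8 kHz.

57.28 kHz, 59.78 kHz, 96.3 kHz, 98.8 kHz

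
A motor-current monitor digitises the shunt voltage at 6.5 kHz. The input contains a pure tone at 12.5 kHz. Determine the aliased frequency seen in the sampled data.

0.5 kHz

12.5 kHz mod fs = 6 kHz.
6 kHz > fs/2 = 3.25 kHz, folds to fs − 6 kHz = 0.5 kHz.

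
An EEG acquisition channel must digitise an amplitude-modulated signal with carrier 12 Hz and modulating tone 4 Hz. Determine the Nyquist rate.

32 Hz

AM sidebands sit at fc ± fm = 8 Hz and 16 Hz.
Highest-frequency component: 16 Hz.
Nyquist rate = 2 × 16 Hz = 32 Hz.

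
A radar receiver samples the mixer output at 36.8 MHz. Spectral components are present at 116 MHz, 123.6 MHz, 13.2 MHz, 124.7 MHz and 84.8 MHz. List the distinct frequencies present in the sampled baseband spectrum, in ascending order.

fs/2 = 18.4 MHz.
116 MHz mod fs = 5.6 MHz.
5.6 MHz ≤ fs/2 = 18.4 MHz, appears at 5.6 MHz.
123.6 MHz mod fs = 13.2 MHz.
13.2 MHz ≤ fs/2 = 18.4 MHz, appears at 13.2 MHz.
13.2 MHz ≤ fs/2 = 18.4 MHz, passes unchanged.
124.7 MHz mod fs = 14.3 MHz.
14.3 MHz ≤ fs/2 = 18.4 MHz, appears at 14.3 MHz.
84.8 MHz mod fs = 11.2 MHz.
11.2 MHz ≤ fs/2 = 18.4 MHz, appears at 11.2 MHz.
Distinct values: {5.6 MHz, 11.2 MHz, 13.2 MHz, 14.3 MHz}.

5.6 MHz, 11.2 MHz, 13.2 MHz, 14.3 MHz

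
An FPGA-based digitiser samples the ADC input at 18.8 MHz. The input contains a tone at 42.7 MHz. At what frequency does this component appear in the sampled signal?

42.7 MHz mod fs = 5.1 MHz.
5.1 MHz ≤ fs/2 = 9.4 MHz, appears at 5.1 MHz.

5.1 MHz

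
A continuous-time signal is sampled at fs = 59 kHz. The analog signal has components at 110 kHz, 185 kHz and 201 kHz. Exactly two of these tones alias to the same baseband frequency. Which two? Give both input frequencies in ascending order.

fs/2 = 29.5 kHz.
110 kHz mod fs = 51 kHz.
51 kHz > fs/2 = 29.5 kHz, folds to fs − 51 kHz = 8 kHz.
185 kHz mod fs = 8 kHz.
8 kHz ≤ fs/2 = 29.5 kHz, appears at 8 kHz.
201 kHz mod fs = 24 kHz.
24 kHz ≤ fs/2 = 29.5 kHz, appears at 24 kHz.
110 kHz and 185 kHz both map to 8 kHz.

110 kHz, 185 kHz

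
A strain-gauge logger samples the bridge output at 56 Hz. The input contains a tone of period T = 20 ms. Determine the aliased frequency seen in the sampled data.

6 Hz

T = 20 ms → f = 1/T = 50 Hz.
50 Hz > fs/2 = 28 Hz, folds to fs − 50 Hz = 6 Hz.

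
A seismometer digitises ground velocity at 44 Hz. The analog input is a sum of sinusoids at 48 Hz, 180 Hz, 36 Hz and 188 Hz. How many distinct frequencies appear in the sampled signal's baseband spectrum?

3

fs/2 = 22 Hz.
48 Hz mod fs = 4 Hz.
4 Hz ≤ fs/2 = 22 Hz, appears at 4 Hz.
180 Hz mod fs = 4 Hz.
4 Hz ≤ fs/2 = 22 Hz, appears at 4 Hz.
36 Hz > fs/2 = 22 Hz, folds to fs − 36 Hz = 8 Hz.
188 Hz mod fs = 12 Hz.
12 Hz ≤ fs/2 = 22 Hz, appears at 12 Hz.
Distinct values: {4 Hz, 8 Hz, 12 Hz} → 3.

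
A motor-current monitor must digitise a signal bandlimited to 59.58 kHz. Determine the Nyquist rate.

119.16 kHz

Nyquist rate = 2 × 59.58 kHz = 119.16 kHz.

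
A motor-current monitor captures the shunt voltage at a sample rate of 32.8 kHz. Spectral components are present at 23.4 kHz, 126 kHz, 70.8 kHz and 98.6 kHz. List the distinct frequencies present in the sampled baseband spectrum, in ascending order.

0.2 kHz, 5.2 kHz, 9.4 kHz

fs/2 = 16.4 kHz.
23.4 kHz > fs/2 = 16.4 kHz, folds to fs − 23.4 kHz = 9.4 kHz.
126 kHz mod fs = 27.6 kHz.
27.6 kHz > fs/2 = 16.4 kHz, folds to fs − 27.6 kHz = 5.2 kHz.
70.8 kHz mod fs = 5.2 kHz.
5.2 kHz ≤ fs/2 = 16.4 kHz, appears at 5.2 kHz.
98.6 kHz mod fs = 0.2 kHz.
0.2 kHz ≤ fs/2 = 16.4 kHz, appears at 0.2 kHz.
Distinct values: {0.2 kHz, 5.2 kHz, 9.4 kHz}.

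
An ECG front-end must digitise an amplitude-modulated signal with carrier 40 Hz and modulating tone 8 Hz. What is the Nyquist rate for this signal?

AM sidebands sit at fc ± fm = 32 Hz and 48 Hz.
Highest-frequency component: 48 Hz.
Nyquist rate = 2 × 48 Hz = 96 Hz.

96 Hz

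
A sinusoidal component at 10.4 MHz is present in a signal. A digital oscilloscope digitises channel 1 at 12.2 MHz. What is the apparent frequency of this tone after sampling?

10.4 MHz > fs/2 = 6.1 MHz, folds to fs − 10.4 MHz = 1.8 MHz.

1.8 MHz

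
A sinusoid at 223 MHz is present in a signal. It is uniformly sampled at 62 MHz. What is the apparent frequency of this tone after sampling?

223 MHz mod fs = 37 MHz.
37 MHz > fs/2 = 31 MHz, folds to fs − 37 MHz = 25 MHz.

25 MHz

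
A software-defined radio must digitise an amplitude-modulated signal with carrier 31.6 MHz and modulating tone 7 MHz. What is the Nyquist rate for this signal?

AM sidebands sit at fc ± fm = 24.6 MHz and 38.6 MHz.
Highest-frequency component: 38.6 MHz.
Nyquist rate = 2 × 38.6 MHz = 77.2 MHz.

77.2 MHz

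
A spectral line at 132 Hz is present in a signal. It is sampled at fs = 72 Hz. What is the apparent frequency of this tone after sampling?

12 Hz

132 Hz mod fs = 60 Hz.
60 Hz > fs/2 = 36 Hz, folds to fs − 60 Hz = 12 Hz.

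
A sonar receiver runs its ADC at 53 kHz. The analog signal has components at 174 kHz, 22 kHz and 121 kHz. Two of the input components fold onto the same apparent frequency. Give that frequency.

15 kHz

fs/2 = 26.5 kHz.
174 kHz mod fs = 15 kHz.
15 kHz ≤ fs/2 = 26.5 kHz, appears at 15 kHz.
22 kHz ≤ fs/2 = 26.5 kHz, passes unchanged.
121 kHz mod fs = 15 kHz.
15 kHz ≤ fs/2 = 26.5 kHz, appears at 15 kHz.
121 kHz and 174 kHz both map to 15 kHz.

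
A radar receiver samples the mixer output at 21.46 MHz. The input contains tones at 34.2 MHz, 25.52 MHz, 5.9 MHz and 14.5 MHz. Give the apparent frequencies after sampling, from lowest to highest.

fs/2 = 10.73 MHz.
34.2 MHz mod fs = 12.74 MHz.
12.74 MHz > fs/2 = 10.73 MHz, folds to fs − 12.74 MHz = 8.72 MHz.
25.52 MHz mod fs = 4.06 MHz.
4.06 MHz ≤ fs/2 = 10.73 MHz, appears at 4.06 MHz.
5.9 MHz ≤ fs/2 = 10.73 MHz, passes unchanged.
14.5 MHz > fs/2 = 10.73 MHz, folds to fs − 14.5 MHz = 6.96 MHz.
Distinct values: {4.06 MHz, 5.9 MHz, 6.96 MHz, 8.72 MHz}.

4.06 MHz, 5.9 MHz, 6.96 MHz, 8.72 MHz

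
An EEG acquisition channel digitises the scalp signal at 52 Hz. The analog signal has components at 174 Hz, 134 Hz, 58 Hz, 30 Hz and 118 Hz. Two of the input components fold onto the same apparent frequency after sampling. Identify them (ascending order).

fs/2 = 26 Hz.
174 Hz mod fs = 18 Hz.
18 Hz ≤ fs/2 = 26 Hz, appears at 18 Hz.
134 Hz mod fs = 30 Hz.
30 Hz > fs/2 = 26 Hz, folds to fs − 30 Hz = 22 Hz.
58 Hz mod fs = 6 Hz.
6 Hz ≤ fs/2 = 26 Hz, appears at 6 Hz.
30 Hz > fs/2 = 26 Hz, folds to fs − 30 Hz = 22 Hz.
118 Hz mod fs = 14 Hz.
14 Hz ≤ fs/2 = 26 Hz, appears at 14 Hz.
30 Hz and 134 Hz both map to 22 Hz.

30 Hz, 134 Hz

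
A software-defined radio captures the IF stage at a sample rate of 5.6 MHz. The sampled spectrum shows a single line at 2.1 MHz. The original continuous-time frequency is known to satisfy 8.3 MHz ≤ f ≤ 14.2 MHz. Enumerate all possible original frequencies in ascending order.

9.1 MHz, 13.3 MHz

Frequencies that alias to 2.1 MHz are k·fs ± 2.1 MHz for integer k ≥ 0.
k=0: 2.1 MHz.
k=1: 3.5 MHz, 7.7 MHz.
k=2: 9.1 MHz, 13.3 MHz.
k=3: 14.7 MHz, 18.9 MHz.
Within [8.3 MHz, 14.2 MHz]: 9.1 MHz, 13.3 MHz.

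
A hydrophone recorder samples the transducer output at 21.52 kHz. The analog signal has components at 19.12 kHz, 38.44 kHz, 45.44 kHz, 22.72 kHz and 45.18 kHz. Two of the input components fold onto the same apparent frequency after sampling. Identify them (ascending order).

19.12 kHz, 45.44 kHz

fs/2 = 10.76 kHz.
19.12 kHz > fs/2 = 10.76 kHz, folds to fs − 19.12 kHz = 2.4 kHz.
38.44 kHz mod fs = 16.92 kHz.
16.92 kHz > fs/2 = 10.76 kHz, folds to fs − 16.92 kHz = 4.6 kHz.
45.44 kHz mod fs = 2.4 kHz.
2.4 kHz ≤ fs/2 = 10.76 kHz, appears at 2.4 kHz.
22.72 kHz mod fs = 1.2 kHz.
1.2 kHz ≤ fs/2 = 10.76 kHz, appears at 1.2 kHz.
45.18 kHz mod fs = 2.14 kHz.
2.14 kHz ≤ fs/2 = 10.76 kHz, appears at 2.14 kHz.
19.12 kHz and 45.44 kHz both map to 2.4 kHz.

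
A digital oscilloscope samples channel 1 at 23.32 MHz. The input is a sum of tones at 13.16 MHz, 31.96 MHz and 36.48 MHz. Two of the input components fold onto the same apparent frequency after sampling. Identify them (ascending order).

13.16 MHz, 36.48 MHz

fs/2 = 11.66 MHz.
13.16 MHz > fs/2 = 11.66 MHz, folds to fs − 13.16 MHz = 10.16 MHz.
31.96 MHz mod fs = 8.64 MHz.
8.64 MHz ≤ fs/2 = 11.66 MHz, appears at 8.64 MHz.
36.48 MHz mod fs = 13.16 MHz.
13.16 MHz > fs/2 = 11.66 MHz, folds to fs − 13.16 MHz = 10.16 MHz.
13.16 MHz and 36.48 MHz both map to 10.16 MHz.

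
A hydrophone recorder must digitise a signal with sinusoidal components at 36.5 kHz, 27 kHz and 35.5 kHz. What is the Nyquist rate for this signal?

Highest-frequency component: 36.5 kHz.
Nyquist rate = 2 × 36.5 kHz = 73 kHz.

73 kHz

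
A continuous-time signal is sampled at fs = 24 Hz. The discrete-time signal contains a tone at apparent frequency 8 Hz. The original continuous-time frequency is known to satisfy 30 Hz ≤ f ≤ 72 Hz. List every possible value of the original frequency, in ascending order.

Frequencies that alias to 8 Hz are k·fs ± 8 Hz for integer k ≥ 0.
k=0: 8 Hz.
k=1: 16 Hz, 32 Hz.
k=2: 40 Hz, 56 Hz.
k=3: 64 Hz, 80 Hz.
k=4: 88 Hz, 104 Hz.
Within [30 Hz, 72 Hz]: 32 Hz, 40 Hz, 56 Hz, 64 Hz.

32 Hz, 40 Hz, 56 Hz, 64 Hz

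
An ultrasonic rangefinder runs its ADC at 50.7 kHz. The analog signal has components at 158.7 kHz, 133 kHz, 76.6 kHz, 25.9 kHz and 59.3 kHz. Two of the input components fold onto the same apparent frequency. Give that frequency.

fs/2 = 25.35 kHz.
158.7 kHz mod fs = 6.6 kHz.
6.6 kHz ≤ fs/2 = 25.35 kHz, appears at 6.6 kHz.
133 kHz mod fs = 31.6 kHz.
31.6 kHz > fs/2 = 25.35 kHz, folds to fs − 31.6 kHz = 19.1 kHz.
76.6 kHz mod fs = 25.9 kHz.
25.9 kHz > fs/2 = 25.35 kHz, folds to fs − 25.9 kHz = 24.8 kHz.
25.9 kHz > fs/2 = 25.35 kHz, folds to fs − 25.9 kHz = 24.8 kHz.
59.3 kHz mod fs = 8.6 kHz.
8.6 kHz ≤ fs/2 = 25.35 kHz, appears at 8.6 kHz.
25.9 kHz and 76.6 kHz both map to 24.8 kHz.

24.8 kHz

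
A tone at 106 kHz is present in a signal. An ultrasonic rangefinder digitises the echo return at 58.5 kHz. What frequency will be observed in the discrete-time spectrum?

106 kHz mod fs = 47.5 kHz.
47.5 kHz > fs/2 = 29.25 kHz, folds to fs − 47.5 kHz = 11 kHz.

11 kHz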